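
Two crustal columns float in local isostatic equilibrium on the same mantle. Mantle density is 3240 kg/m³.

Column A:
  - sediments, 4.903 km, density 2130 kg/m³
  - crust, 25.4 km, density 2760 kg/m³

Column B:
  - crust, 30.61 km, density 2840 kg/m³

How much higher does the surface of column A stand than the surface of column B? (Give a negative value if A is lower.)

For any compensation level in the mantle, the mantle terms cancel and isostasy reduces to e = (Σt_A − Σt_B) − (Σ(ρt)_A − Σ(ρt)_B) / ρ_m.
Σt_A = 30.303 km; Σt_B = 30.61 km; Σ(ρt)_A = 80547.39; Σ(ρt)_B = 86932.4 (in km·kg/m³).
e = (30.303 − 30.61) − (80547.39 − 86932.4) / 3240 = 1.66 km.

1.66 km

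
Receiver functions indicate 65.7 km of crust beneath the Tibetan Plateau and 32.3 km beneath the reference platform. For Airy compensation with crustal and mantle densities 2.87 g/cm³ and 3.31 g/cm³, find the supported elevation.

4.44 km

Excess crust Δ = 65.7 km − 32.3 km = 33.4 km, split between elevation h and root r with h + r = Δ.
Airy balance ρ_c h = (ρ_m − ρ_c) r gives r = h ρ_c/(ρ_m − ρ_c), so h (1 + ρ_c/(ρ_m − ρ_c)) = Δ, i.e. h = Δ (ρ_m − ρ_c)/ρ_m.
h = 33.4 km × 0.44/3.31 = 4.44 km.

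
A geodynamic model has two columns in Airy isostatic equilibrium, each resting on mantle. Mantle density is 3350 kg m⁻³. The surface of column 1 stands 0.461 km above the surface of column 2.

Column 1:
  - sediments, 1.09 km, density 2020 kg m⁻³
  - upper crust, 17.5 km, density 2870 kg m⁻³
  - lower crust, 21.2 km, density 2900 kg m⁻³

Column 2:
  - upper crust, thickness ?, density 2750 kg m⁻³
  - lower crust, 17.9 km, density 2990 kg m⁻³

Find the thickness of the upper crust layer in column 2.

Take the compensation level at the base of the deeper column (depth z_c below the surface of column 1) and equate Σ ρ_i t_i down to z_c; mantle fills any gap and the z_c terms cancel.
Column 1: 1.09×2020 + 17.5×2870 + 21.2×2900 + (z_c − 39.79)×3350
Column 2: 0.461×0 + x×2750 + 17.9×2990 + (z_c − 0.461 − 17.9 − x)×3350
The z_c×3350 term appears on both sides and cancels. Collect the known terms of each column as K = Σ(ρt)_known − 3350 × (depth of known layers): K_1 = 113906.8 − 3350×39.79 = −19389.7; K_2 = 53521 − 3350×(0.461 + 17.9) = −7988.35.
Balance: K_1 = K_2 − x×(3350 − 2750), so x = (K_2 − K_1)/(3350 − 2750) = 11401.4/600 = 19 km.

19 km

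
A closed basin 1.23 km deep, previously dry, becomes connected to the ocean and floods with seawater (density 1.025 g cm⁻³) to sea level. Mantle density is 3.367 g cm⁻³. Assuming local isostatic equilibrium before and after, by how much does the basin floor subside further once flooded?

After flooding the water column is d + s deep. Its weight must equal the weight of mantle displaced by the extra subsidence s: (d + s) ρ_w = s ρ_m.
s = d ρ_w / (ρ_m − ρ_w) = 1.23 km × 1.025/(3.367 − 1.025) = 0.538 km.

0.538 km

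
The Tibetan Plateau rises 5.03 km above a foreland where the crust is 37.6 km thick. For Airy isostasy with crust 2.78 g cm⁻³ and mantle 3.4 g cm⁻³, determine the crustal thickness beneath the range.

65.2 km

Root depth r = h ρ_c / (ρ_m − ρ_c) = 5.03 km × 2.78 / 0.62 = 22.55 km.
Total thickness = T + h + r = 37.6 km + 5.03 km + 22.55 km = 65.2 km.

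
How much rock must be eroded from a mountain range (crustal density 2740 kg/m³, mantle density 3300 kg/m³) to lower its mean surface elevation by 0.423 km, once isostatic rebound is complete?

Net drop Δ = e − u = e − e ρ_c/ρ_m = e (ρ_m − ρ_c)/ρ_m.
e = Δ ρ_m/(ρ_m − ρ_c) = 0.423 km × 3300/560 = 2.49 km.

2.49 km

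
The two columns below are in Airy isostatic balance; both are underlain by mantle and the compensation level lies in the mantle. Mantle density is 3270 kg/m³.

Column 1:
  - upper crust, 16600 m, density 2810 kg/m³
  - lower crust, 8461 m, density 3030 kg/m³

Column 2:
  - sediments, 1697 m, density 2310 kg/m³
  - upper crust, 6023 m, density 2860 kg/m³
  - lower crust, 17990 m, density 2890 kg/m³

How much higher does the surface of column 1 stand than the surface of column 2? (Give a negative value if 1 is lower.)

−388 m

For any compensation level in the mantle, the mantle terms cancel and isostasy reduces to e = (Σt_1 − Σt_2) − (Σ(ρt)_1 − Σ(ρt)_2) / ρ_m.
Σt_1 = 25061 m; Σt_2 = 25710 m; Σ(ρt)_1 = 72282830; Σ(ρt)_2 = 73136950 (in m·kg/m³).
e = (25061 − 25710) − (72282830 − 73136950) / 3270 = −388 m.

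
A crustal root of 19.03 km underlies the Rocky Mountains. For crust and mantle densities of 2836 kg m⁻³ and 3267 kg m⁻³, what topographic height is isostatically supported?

For local isostatic compensation: ρ_c h = (ρ_m − ρ_c) r.
h = r (ρ_m − ρ_c) / ρ_c = 19.03 km × (3267 − 2836) / 2836 = 2.89 km.

2.89 km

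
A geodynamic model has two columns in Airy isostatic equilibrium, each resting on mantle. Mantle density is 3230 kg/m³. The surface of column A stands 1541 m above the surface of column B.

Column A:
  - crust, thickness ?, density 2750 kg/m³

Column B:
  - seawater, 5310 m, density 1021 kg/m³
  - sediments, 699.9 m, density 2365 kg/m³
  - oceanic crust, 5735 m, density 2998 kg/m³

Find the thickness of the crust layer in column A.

38800 m

Take the compensation level at the base of the deeper column (depth z_c below the surface of column A) and equate Σ ρ_i t_i down to z_c; mantle fills any gap and the z_c terms cancel.
Column A: x×2750 + (z_c − 0 − x)×3230
Column B: 1541×0 + 5310×1021 + 699.9×2365 + 5735×2998 + (z_c − 1541 − 11744.9)×3230
The z_c×3230 term appears on both sides and cancels. Collect the known terms of each column as K = Σ(ρt)_known − 3230 × (depth of known layers): K_A = 0 − 3230×0 = 0; K_B = 24270303.5 − 3230×(1541 + 11744.9) = −18643153.5.
Balance: K_A − x×(3230 − 2750) = K_B, so x = (K_A − K_B)/(3230 − 2750) = 18643200/480 = 38800 m.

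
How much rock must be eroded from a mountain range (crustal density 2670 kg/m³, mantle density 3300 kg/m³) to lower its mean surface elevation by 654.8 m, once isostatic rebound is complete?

Net drop Δ = e − u = e − e ρ_c/ρ_m = e (ρ_m − ρ_c)/ρ_m.
e = Δ ρ_m/(ρ_m − ρ_c) = 654.8 m × 3300/630 = 3430 m.

3430 m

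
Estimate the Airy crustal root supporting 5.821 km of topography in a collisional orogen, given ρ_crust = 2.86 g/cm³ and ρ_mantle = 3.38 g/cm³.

32 km

In Airy isostatic equilibrium: the weight of the topography is balanced by the buoyancy of the root, ρ_c h = (ρ_m − ρ_c) r.
r = h · ρ_c / (ρ_m − ρ_c) = 5.821 km × 2.86 / (3.38 − 2.86) = 32 km.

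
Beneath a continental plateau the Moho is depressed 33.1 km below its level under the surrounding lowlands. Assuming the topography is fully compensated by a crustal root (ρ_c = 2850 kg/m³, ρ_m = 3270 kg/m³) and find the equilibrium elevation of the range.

Isostatic balance requires: ρ_c h = (ρ_m − ρ_c) r.
h = r (ρ_m − ρ_c) / ρ_c = 33.1 km × (3270 − 2850) / 2850 = 4.88 km.

4.88 km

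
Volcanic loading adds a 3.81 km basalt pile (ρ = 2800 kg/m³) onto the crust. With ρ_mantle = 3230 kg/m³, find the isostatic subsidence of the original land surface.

3.3 km

Subaerial loading: s = t ρ_load / ρ_m.
s = 3.81 km × 2800/3230 = 3.3 km.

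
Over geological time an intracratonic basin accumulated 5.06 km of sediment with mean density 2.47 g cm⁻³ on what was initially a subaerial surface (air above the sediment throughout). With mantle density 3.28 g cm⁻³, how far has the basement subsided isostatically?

3.81 km

Subaerial load: s = t ρ_sed / ρ_m = 5.06 km × 2.47/3.28 = 3.81 km.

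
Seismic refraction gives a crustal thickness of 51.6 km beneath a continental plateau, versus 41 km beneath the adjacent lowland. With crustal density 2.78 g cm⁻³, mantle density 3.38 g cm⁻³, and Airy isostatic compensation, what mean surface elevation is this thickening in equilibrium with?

1.88 km

Excess crust Δ = 51.6 km − 41 km = 10.6 km, split between elevation h and root r with h + r = Δ.
Airy balance ρ_c h = (ρ_m − ρ_c) r gives r = h ρ_c/(ρ_m − ρ_c), so h (1 + ρ_c/(ρ_m − ρ_c)) = Δ, i.e. h = Δ (ρ_m − ρ_c)/ρ_m.
h = 10.6 km × 0.6/3.38 = 1.88 km.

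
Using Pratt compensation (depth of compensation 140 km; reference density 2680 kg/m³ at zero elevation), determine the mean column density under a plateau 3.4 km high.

2620 kg/m³

Pratt balance: ρ_ref D = ρ (D + h).
ρ = ρ_ref D/(D + h) = 2680 × 140 km/(140 km + 3.4 km) = 2620 kg/m³.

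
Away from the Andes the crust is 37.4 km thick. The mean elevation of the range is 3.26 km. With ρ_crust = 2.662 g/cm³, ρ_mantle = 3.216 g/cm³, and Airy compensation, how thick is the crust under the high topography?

56.3 km

Root depth r = h ρ_c / (ρ_m − ρ_c) = 3.26 km × 2.662 / 0.554 = 15.66 km.
Total thickness = T + h + r = 37.4 km + 3.26 km + 15.66 km = 56.3 km.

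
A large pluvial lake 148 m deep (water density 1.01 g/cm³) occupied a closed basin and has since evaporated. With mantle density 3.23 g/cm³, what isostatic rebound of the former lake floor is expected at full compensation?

46.3 m

u = d ρ_w/ρ_m = 148 m × 1.01/3.23 = 46.3 m.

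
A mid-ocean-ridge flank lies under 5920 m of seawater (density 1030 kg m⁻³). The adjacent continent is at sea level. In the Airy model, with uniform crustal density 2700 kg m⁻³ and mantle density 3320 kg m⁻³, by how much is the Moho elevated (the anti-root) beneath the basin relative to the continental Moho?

15900 m

Balancing pressure at the compensation depth: replacing crust with seawater at the top is compensated by replacing crust with mantle at the base: d (ρ_c − ρ_w) = a (ρ_m − ρ_c).
a = d (ρ_c − ρ_w)/(ρ_m − ρ_c) = 5920 m × 1670/620 = 15900 m.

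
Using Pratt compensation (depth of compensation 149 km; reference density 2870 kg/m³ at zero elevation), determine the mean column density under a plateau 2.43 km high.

Pratt balance: ρ_ref D = ρ (D + h).
ρ = ρ_ref D/(D + h) = 2870 × 149 km/(149 km + 2.43 km) = 2820 kg/m³.

2820 kg/m³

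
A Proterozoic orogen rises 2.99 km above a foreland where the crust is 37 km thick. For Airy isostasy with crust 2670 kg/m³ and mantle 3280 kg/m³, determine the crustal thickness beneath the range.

53.1 km

Root depth r = h ρ_c / (ρ_m − ρ_c) = 2.99 km × 2670 / 610 = 13.09 km.
Total thickness = T + h + r = 37 km + 2.99 km + 13.09 km = 53.1 km.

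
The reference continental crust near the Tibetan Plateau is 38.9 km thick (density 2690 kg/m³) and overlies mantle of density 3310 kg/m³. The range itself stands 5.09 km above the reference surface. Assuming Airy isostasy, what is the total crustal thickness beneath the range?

Root depth r = h ρ_c / (ρ_m − ρ_c) = 5.09 km × 2690 / 620 = 22.08 km.
Total thickness = T + h + r = 38.9 km + 5.09 km + 22.08 km = 66.1 km.

66.1 km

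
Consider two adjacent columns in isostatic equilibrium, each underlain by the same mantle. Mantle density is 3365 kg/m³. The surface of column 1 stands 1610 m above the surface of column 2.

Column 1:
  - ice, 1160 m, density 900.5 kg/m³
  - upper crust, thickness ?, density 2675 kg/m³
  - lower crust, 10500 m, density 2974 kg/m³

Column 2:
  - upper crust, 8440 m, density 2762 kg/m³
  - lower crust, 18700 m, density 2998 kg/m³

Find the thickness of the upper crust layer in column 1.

Take the compensation level at the base of the deeper column (depth z_c below the surface of column 1) and equate Σ ρ_i t_i down to z_c; mantle fills any gap and the z_c terms cancel.
Column 1: 1160×900.5 + x×2675 + 10500×2974 + (z_c − 11660 − x)×3365
Column 2: 1610×0 + 8440×2762 + 18700×2998 + (z_c − 1610 − 27140)×3365
The z_c×3365 term appears on both sides and cancels. Collect the known terms of each column as K = Σ(ρt)_known − 3365 × (depth of known layers): K_1 = 32271580 − 3365×11660 = −6964320; K_2 = 79373880 − 3365×(1610 + 27140) = −17369870.
Balance: K_1 − x×(3365 − 2675) = K_2, so x = (K_1 − K_2)/(3365 − 2675) = 10405600/690 = 15100 m.

15100 m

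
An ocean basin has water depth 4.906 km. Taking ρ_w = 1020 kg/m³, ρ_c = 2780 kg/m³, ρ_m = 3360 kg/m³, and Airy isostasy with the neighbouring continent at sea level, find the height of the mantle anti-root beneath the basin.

14.9 km

Isostatic balance requires: replacing crust with seawater at the top is compensated by replacing crust with mantle at the base: d (ρ_c − ρ_w) = a (ρ_m − ρ_c).
a = d (ρ_c − ρ_w)/(ρ_m − ρ_c) = 4.906 km × 1760/580 = 14.9 km.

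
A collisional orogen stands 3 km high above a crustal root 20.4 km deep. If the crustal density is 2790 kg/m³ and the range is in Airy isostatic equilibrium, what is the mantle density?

3200 kg/m³

Airy balance: ρ_c h = (ρ_m − ρ_c) r → ρ_m = ρ_c (1 + h/r).
ρ_m = 2790 × (1 + 3 km/20.4 km) = 3200 kg/m³.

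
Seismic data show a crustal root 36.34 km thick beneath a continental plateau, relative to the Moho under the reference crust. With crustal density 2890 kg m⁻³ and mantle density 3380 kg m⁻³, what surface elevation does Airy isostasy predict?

For local isostatic compensation: ρ_c h = (ρ_m − ρ_c) r.
h = r (ρ_m − ρ_c) / ρ_c = 36.34 km × (3380 − 2890) / 2890 = 6.16 km.

6.16 km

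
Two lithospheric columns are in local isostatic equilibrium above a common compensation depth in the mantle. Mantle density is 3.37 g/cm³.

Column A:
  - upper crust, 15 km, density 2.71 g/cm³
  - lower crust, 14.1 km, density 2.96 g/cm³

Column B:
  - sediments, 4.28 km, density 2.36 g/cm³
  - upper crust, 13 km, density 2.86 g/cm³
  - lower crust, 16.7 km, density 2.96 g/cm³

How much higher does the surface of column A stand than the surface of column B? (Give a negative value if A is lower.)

For any compensation level in the mantle, the mantle terms cancel and isostasy reduces to e = (Σt_A − Σt_B) − (Σ(ρt)_A − Σ(ρt)_B) / ρ_m.
Σt_A = 29.1 km; Σt_B = 33.98 km; Σ(ρt)_A = 82.386; Σ(ρt)_B = 96.7128 (in km·g/cm³).
e = (29.1 − 33.98) − (82.386 − 96.7128) / 3.37 = −0.629 km.

−0.629 km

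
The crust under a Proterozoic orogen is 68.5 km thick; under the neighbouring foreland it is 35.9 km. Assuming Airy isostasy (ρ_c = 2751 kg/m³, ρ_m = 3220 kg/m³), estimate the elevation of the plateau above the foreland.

4.75 km

Excess crust Δ = 68.5 km − 35.9 km = 32.6 km, split between elevation h and root r with h + r = Δ.
Airy balance ρ_c h = (ρ_m − ρ_c) r gives r = h ρ_c/(ρ_m − ρ_c), so h (1 + ρ_c/(ρ_m − ρ_c)) = Δ, i.e. h = Δ (ρ_m − ρ_c)/ρ_m.
h = 32.6 km × 469/3220 = 4.75 km.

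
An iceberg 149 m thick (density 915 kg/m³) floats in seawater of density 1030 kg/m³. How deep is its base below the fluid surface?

132 m

Draft d = t ρ_obj/ρ_fluid = 149 m × 915/1030 = 132 m.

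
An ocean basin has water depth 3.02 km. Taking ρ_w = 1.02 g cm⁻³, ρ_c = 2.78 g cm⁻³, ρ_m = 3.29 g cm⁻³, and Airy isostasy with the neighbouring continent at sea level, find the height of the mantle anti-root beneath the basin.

Isostatic balance requires: replacing crust with seawater at the top is compensated by replacing crust with mantle at the base: d (ρ_c − ρ_w) = a (ρ_m − ρ_c).
a = d (ρ_c − ρ_w)/(ρ_m − ρ_c) = 3.02 km × 1.76/0.51 = 10.4 km.

10.4 km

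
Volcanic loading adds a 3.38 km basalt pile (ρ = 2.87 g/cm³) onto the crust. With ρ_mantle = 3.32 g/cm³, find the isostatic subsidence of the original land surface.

Subaerial loading: s = t ρ_load / ρ_m.
s = 3.38 km × 2.87/3.32 = 2.92 km.

2.92 km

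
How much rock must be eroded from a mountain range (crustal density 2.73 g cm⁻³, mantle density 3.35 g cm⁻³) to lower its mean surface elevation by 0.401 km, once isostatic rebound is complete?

2.17 km

Net drop Δ = e − u = e − e ρ_c/ρ_m = e (ρ_m − ρ_c)/ρ_m.
e = Δ ρ_m/(ρ_m − ρ_c) = 0.401 km × 3.35/0.62 = 2.17 km.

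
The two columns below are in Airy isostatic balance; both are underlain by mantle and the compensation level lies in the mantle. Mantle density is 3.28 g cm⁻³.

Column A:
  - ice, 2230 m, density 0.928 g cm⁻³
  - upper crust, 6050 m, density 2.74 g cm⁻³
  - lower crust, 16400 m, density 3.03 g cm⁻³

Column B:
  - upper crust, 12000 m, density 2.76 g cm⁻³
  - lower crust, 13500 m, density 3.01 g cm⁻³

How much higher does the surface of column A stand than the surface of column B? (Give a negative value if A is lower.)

For any compensation level in the mantle, the mantle terms cancel and isostasy reduces to e = (Σt_A − Σt_B) − (Σ(ρt)_A − Σ(ρt)_B) / ρ_m.
Σt_A = 24680 m; Σt_B = 25500 m; Σ(ρt)_A = 68338.44; Σ(ρt)_B = 73755 (in m·g cm⁻³).
e = (24680 − 25500) − (68338.44 − 73755) / 3.28 = 831 m.

831 m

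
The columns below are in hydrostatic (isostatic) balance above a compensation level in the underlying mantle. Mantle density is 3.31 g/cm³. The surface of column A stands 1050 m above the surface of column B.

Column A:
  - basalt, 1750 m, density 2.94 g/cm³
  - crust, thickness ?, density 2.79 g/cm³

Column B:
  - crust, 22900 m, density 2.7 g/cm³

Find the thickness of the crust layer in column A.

32300 m

Take the compensation level at the base of the deeper column (depth z_c below the surface of column A) and equate Σ ρ_i t_i down to z_c; mantle fills any gap and the z_c terms cancel.
Column A: 1750×2.94 + x×2.79 + (z_c − 1750 − x)×3.31
Column B: 1050×0 + 22900×2.7 + (z_c − 1050 − 22900)×3.31
The z_c×3.31 term appears on both sides and cancels. Collect the known terms of each column as K = Σ(ρt)_known − 3.31 × (depth of known layers): K_A = 5145 − 3.31×1750 = −647.5; K_B = 61830 − 3.31×(1050 + 22900) = −17444.5.
Balance: K_A − x×(3.31 − 2.79) = K_B, so x = (K_A − K_B)/(3.31 − 2.79) = 16797/0.52 = 32300 m.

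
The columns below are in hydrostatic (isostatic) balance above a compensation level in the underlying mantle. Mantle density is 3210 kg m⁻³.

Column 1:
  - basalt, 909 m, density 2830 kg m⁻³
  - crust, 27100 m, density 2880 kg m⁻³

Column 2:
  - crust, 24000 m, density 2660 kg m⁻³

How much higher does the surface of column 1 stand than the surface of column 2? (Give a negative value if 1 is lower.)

−1220 m

For any compensation level in the mantle, the mantle terms cancel and isostasy reduces to e = (Σt_1 − Σt_2) − (Σ(ρt)_1 − Σ(ρt)_2) / ρ_m.
Σt_1 = 28009 m; Σt_2 = 24000 m; Σ(ρt)_1 = 80620470; Σ(ρt)_2 = 63840000 (in m·kg m⁻³).
e = (28009 − 24000) − (80620470 − 63840000) / 3210 = −1220 m.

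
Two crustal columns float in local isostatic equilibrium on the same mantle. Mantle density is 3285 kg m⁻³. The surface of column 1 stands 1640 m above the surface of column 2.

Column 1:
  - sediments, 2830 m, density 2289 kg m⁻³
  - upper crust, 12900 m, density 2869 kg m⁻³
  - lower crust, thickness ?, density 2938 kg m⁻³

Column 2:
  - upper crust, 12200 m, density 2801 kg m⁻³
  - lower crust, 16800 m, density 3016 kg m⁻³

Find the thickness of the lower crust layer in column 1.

Take the compensation level at the base of the deeper column (depth z_c below the surface of column 1) and equate Σ ρ_i t_i down to z_c; mantle fills any gap and the z_c terms cancel.
Column 1: 2830×2289 + 12900×2869 + x×2938 + (z_c − 15730 − x)×3285
Column 2: 1640×0 + 12200×2801 + 16800×3016 + (z_c − 1640 − 29000)×3285
The z_c×3285 term appears on both sides and cancels. Collect the known terms of each column as K = Σ(ρt)_known − 3285 × (depth of known layers): K_1 = 43487970 − 3285×15730 = −8185080; K_2 = 84841000 − 3285×(1640 + 29000) = −15811400.
Balance: K_1 − x×(3285 − 2938) = K_2, so x = (K_1 − K_2)/(3285 − 2938) = 7626320/347 = 22000 m.

22000 m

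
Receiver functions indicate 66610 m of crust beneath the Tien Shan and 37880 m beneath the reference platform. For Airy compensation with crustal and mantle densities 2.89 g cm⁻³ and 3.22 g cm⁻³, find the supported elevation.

Excess crust Δ = 66610 m − 37880 m = 28730 m, split between elevation h and root r with h + r = Δ.
Airy balance ρ_c h = (ρ_m − ρ_c) r gives r = h ρ_c/(ρ_m − ρ_c), so h (1 + ρ_c/(ρ_m − ρ_c)) = Δ, i.e. h = Δ (ρ_m − ρ_c)/ρ_m.
h = 28730 m × 0.33/3.22 = 2940 m.

2940 m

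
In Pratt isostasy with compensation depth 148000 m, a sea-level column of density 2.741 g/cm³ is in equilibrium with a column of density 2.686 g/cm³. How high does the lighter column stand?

ρ_ref D = ρ (D + h) → h = D (ρ_ref − ρ)/ρ.
h = 148000 m × (2.741 − 2.686)/2.686 = 3030 m.

3030 m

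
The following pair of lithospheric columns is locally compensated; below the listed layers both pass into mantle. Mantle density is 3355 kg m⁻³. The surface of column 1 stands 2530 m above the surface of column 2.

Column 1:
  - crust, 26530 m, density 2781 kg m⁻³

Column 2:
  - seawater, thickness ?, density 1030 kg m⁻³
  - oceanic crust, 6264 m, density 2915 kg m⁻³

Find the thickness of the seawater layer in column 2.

Take the compensation level at the base of the deeper column (depth z_c below the surface of column 1) and equate Σ ρ_i t_i down to z_c; mantle fills any gap and the z_c terms cancel.
Column 1: 26530×2781 + (z_c − 26530)×3355
Column 2: 2530×0 + x×1030 + 6264×2915 + (z_c − 2530 − 6264 − x)×3355
The z_c×3355 term appears on both sides and cancels. Collect the known terms of each column as K = Σ(ρt)_known − 3355 × (depth of known layers): K_1 = 73779930 − 3355×26530 = −15228220; K_2 = 18259560 − 3355×(2530 + 6264) = −11244310.
Balance: K_1 = K_2 − x×(3355 − 1030), so x = (K_2 − K_1)/(3355 − 1030) = 3983910/2325 = 1710 m.

1710 m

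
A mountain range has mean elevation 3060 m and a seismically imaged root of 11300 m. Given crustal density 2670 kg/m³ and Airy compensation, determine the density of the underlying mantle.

Airy balance: ρ_c h = (ρ_m − ρ_c) r → ρ_m = ρ_c (1 + h/r).
ρ_m = 2670 × (1 + 3060 m/11300 m) = 3390 kg/m³.

3390 kg/m³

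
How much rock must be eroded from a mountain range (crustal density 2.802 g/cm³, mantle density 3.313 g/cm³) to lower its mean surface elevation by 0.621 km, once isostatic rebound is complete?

Net drop Δ = e − u = e − e ρ_c/ρ_m = e (ρ_m − ρ_c)/ρ_m.
e = Δ ρ_m/(ρ_m − ρ_c) = 0.621 km × 3.313/0.511 = 4.03 km.

4.03 km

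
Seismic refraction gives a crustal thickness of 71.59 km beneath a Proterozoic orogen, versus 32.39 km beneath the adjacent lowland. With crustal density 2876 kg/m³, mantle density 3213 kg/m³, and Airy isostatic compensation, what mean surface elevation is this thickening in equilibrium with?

Excess crust Δ = 71.59 km − 32.39 km = 39.2 km, split between elevation h and root r with h + r = Δ.
Airy balance ρ_c h = (ρ_m − ρ_c) r gives r = h ρ_c/(ρ_m − ρ_c), so h (1 + ρ_c/(ρ_m − ρ_c)) = Δ, i.e. h = Δ (ρ_m − ρ_c)/ρ_m.
h = 39.2 km × 337/3213 = 4.11 km.

4.11 km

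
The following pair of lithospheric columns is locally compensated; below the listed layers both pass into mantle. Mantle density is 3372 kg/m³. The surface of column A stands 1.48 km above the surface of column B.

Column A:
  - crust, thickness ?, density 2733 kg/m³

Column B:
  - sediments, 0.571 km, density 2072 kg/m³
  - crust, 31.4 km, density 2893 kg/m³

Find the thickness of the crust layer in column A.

32.5 km

Take the compensation level at the base of the deeper column (depth z_c below the surface of column A) and equate Σ ρ_i t_i down to z_c; mantle fills any gap and the z_c terms cancel.
Column A: x×2733 + (z_c − 0 − x)×3372
Column B: 1.48×0 + 0.571×2072 + 31.4×2893 + (z_c − 1.48 − 31.971)×3372
The z_c×3372 term appears on both sides and cancels. Collect the known terms of each column as K = Σ(ρt)_known − 3372 × (depth of known layers): K_A = 0 − 3372×0 = 0; K_B = 92023.312 − 3372×(1.48 + 31.971) = −20773.46.
Balance: K_A − x×(3372 − 2733) = K_B, so x = (K_A − K_B)/(3372 − 2733) = 20773.5/639 = 32.5 km.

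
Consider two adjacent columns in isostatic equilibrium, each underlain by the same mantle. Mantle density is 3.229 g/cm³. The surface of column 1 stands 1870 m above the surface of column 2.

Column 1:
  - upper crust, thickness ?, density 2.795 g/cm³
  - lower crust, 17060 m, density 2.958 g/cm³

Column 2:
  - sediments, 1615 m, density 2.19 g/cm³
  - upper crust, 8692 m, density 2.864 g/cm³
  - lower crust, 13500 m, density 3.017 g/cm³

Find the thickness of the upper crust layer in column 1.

21000 m

Take the compensation level at the base of the deeper column (depth z_c below the surface of column 1) and equate Σ ρ_i t_i down to z_c; mantle fills any gap and the z_c terms cancel.
Column 1: x×2.795 + 17060×2.958 + (z_c − 17060 − x)×3.229
Column 2: 1870×0 + 1615×2.19 + 8692×2.864 + 13500×3.017 + (z_c − 1870 − 23807)×3.229
The z_c×3.229 term appears on both sides and cancels. Collect the known terms of each column as K = Σ(ρt)_known − 3.229 × (depth of known layers): K_1 = 50463.48 − 3.229×17060 = −4623.26; K_2 = 69160.238 − 3.229×(1870 + 23807) = −13750.795.
Balance: K_1 − x×(3.229 − 2.795) = K_2, so x = (K_1 − K_2)/(3.229 − 2.795) = 9127.53/0.434 = 21000 m.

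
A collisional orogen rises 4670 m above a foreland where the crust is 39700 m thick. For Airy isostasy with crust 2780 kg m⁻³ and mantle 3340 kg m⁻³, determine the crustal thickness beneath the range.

67600 m

Root depth r = h ρ_c / (ρ_m − ρ_c) = 4670 m × 2780 / 560 = 23180 m.
Total thickness = T + h + r = 39700 m + 4670 m + 23180 m = 67600 m.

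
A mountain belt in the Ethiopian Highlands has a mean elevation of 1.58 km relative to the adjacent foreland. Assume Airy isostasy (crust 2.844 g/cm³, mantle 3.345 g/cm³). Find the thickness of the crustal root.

8.97 km

For local isostatic compensation: the weight of the topography is balanced by the buoyancy of the root, ρ_c h = (ρ_m − ρ_c) r.
r = h · ρ_c / (ρ_m − ρ_c) = 1.58 km × 2.844 / (3.345 − 2.844) = 8.97 km.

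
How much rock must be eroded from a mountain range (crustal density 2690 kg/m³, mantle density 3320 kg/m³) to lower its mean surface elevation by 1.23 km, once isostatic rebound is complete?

6.48 km

Net drop Δ = e − u = e − e ρ_c/ρ_m = e (ρ_m − ρ_c)/ρ_m.
e = Δ ρ_m/(ρ_m − ρ_c) = 1.23 km × 3320/630 = 6.48 km.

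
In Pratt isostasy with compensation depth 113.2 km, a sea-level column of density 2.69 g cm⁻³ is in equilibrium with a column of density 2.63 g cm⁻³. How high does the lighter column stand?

2.58 km

ρ_ref D = ρ (D + h) → h = D (ρ_ref − ρ)/ρ.
h = 113.2 km × (2.69 − 2.63)/2.63 = 2.58 km.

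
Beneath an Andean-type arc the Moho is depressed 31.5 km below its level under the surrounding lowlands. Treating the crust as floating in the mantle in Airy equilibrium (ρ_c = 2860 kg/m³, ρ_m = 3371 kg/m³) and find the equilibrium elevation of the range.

5.63 km

For local isostatic compensation: ρ_c h = (ρ_m − ρ_c) r.
h = r (ρ_m − ρ_c) / ρ_c = 31.5 km × (3371 − 2860) / 2860 = 5.63 km.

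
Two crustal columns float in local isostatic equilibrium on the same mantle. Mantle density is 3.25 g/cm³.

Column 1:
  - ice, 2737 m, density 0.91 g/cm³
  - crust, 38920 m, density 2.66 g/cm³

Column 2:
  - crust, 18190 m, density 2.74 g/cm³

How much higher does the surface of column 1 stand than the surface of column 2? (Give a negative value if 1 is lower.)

6180 m

For any compensation level in the mantle, the mantle terms cancel and isostasy reduces to e = (Σt_1 − Σt_2) − (Σ(ρt)_1 − Σ(ρt)_2) / ρ_m.
Σt_1 = 41657 m; Σt_2 = 18190 m; Σ(ρt)_1 = 106017.87; Σ(ρt)_2 = 49840.6 (in m·g/cm³).
e = (41657 − 18190) − (106017.87 − 49840.6) / 3.25 = 6180 m.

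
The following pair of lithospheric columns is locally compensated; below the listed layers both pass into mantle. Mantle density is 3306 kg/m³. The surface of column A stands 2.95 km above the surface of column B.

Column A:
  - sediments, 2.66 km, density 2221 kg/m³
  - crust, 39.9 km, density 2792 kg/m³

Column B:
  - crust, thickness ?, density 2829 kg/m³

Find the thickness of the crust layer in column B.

Take the compensation level at the base of the deeper column (depth z_c below the surface of column A) and equate Σ ρ_i t_i down to z_c; mantle fills any gap and the z_c terms cancel.
Column A: 2.66×2221 + 39.9×2792 + (z_c − 42.56)×3306
Column B: 2.95×0 + x×2829 + (z_c − 2.95 − 0 − x)×3306
The z_c×3306 term appears on both sides and cancels. Collect the known terms of each column as K = Σ(ρt)_known − 3306 × (depth of known layers): K_A = 117308.66 − 3306×42.56 = −23394.7; K_B = 0 − 3306×(2.95 + 0) = −9752.7.
Balance: K_A = K_B − x×(3306 − 2829), so x = (K_B − K_A)/(3306 − 2829) = 13642/477 = 28.6 km.

28.6 km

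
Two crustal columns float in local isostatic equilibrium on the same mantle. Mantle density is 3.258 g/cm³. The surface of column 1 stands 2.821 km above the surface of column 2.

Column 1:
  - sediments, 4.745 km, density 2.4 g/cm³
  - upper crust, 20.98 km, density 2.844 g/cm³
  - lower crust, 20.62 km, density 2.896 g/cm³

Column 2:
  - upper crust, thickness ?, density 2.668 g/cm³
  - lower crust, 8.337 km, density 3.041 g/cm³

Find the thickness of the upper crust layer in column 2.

15.6 km

Take the compensation level at the base of the deeper column (depth z_c below the surface of column 1) and equate Σ ρ_i t_i down to z_c; mantle fills any gap and the z_c terms cancel.
Column 1: 4.745×2.4 + 20.98×2.844 + 20.62×2.896 + (z_c − 46.345)×3.258
Column 2: 2.821×0 + x×2.668 + 8.337×3.041 + (z_c − 2.821 − 8.337 − x)×3.258
The z_c×3.258 term appears on both sides and cancels. Collect the known terms of each column as K = Σ(ρt)_known − 3.258 × (depth of known layers): K_1 = 130.77064 − 3.258×46.345 = −20.22137; K_2 = 25.352817 − 3.258×(2.821 + 8.337) = −10.999947.
Balance: K_1 = K_2 − x×(3.258 − 2.668), so x = (K_2 − K_1)/(3.258 − 2.668) = 9.22142/0.59 = 15.6 km.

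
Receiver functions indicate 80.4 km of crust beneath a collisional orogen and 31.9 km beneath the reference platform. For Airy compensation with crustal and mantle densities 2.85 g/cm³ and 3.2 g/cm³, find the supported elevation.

Excess crust Δ = 80.4 km − 31.9 km = 48.5 km, split between elevation h and root r with h + r = Δ.
Airy balance ρ_c h = (ρ_m − ρ_c) r gives r = h ρ_c/(ρ_m − ρ_c), so h (1 + ρ_c/(ρ_m − ρ_c)) = Δ, i.e. h = Δ (ρ_m − ρ_c)/ρ_m.
h = 48.5 km × 0.35/3.2 = 5.3 km.

5.3 km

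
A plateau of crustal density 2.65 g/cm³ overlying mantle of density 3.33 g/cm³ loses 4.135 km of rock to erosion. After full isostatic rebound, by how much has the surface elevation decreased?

Rebound u = e ρ_c/ρ_m = 4.135 km × 2.65/3.33 = 3.291 km.
Net surface drop = e − u = 4.135 km − 3.291 km = e (ρ_m − ρ_c)/ρ_m = 0.844 km.

0.844 km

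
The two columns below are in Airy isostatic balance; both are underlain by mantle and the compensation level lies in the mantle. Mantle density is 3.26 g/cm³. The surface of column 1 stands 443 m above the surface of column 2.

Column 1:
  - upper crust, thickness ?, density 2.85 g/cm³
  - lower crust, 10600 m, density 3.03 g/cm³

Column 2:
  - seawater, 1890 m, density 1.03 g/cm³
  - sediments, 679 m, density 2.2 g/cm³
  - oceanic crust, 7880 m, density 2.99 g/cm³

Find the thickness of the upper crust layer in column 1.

14800 m

Take the compensation level at the base of the deeper column (depth z_c below the surface of column 1) and equate Σ ρ_i t_i down to z_c; mantle fills any gap and the z_c terms cancel.
Column 1: x×2.85 + 10600×3.03 + (z_c − 10600 − x)×3.26
Column 2: 443×0 + 1890×1.03 + 679×2.2 + 7880×2.99 + (z_c − 443 − 10449)×3.26
The z_c×3.26 term appears on both sides and cancels. Collect the known terms of each column as K = Σ(ρt)_known − 3.26 × (depth of known layers): K_1 = 32118 − 3.26×10600 = −2438; K_2 = 27001.7 − 3.26×(443 + 10449) = −8506.22.
Balance: K_1 − x×(3.26 − 2.85) = K_2, so x = (K_1 − K_2)/(3.26 − 2.85) = 6068.22/0.41 = 14800 m.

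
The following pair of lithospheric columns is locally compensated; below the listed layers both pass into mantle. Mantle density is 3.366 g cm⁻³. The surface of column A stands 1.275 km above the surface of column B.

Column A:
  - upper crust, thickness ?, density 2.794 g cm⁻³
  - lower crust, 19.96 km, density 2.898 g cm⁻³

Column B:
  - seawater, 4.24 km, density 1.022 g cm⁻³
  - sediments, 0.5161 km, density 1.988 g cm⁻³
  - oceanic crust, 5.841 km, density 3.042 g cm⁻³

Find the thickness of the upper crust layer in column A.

13.1 km

Take the compensation level at the base of the deeper column (depth z_c below the surface of column A) and equate Σ ρ_i t_i down to z_c; mantle fills any gap and the z_c terms cancel.
Column A: x×2.794 + 19.96×2.898 + (z_c − 19.96 − x)×3.366
Column B: 1.275×0 + 4.24×1.022 + 0.5161×1.988 + 5.841×3.042 + (z_c − 1.275 − 10.5971)×3.366
The z_c×3.366 term appears on both sides and cancels. Collect the known terms of each column as K = Σ(ρt)_known − 3.366 × (depth of known layers): K_A = 57.84408 − 3.366×19.96 = −9.34128; K_B = 23.1276088 − 3.366×(1.275 + 10.5971) = −16.8338798.
Balance: K_A − x×(3.366 − 2.794) = K_B, so x = (K_A − K_B)/(3.366 − 2.794) = 7.4926/0.572 = 13.1 km.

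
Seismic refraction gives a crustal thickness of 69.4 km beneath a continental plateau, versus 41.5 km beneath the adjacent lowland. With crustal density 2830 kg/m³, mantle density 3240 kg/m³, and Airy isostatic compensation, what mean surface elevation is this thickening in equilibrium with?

Excess crust Δ = 69.4 km − 41.5 km = 27.9 km, split between elevation h and root r with h + r = Δ.
Airy balance ρ_c h = (ρ_m − ρ_c) r gives r = h ρ_c/(ρ_m − ρ_c), so h (1 + ρ_c/(ρ_m − ρ_c)) = Δ, i.e. h = Δ (ρ_m − ρ_c)/ρ_m.
h = 27.9 km × 410/3240 = 3.53 km.

3.53 km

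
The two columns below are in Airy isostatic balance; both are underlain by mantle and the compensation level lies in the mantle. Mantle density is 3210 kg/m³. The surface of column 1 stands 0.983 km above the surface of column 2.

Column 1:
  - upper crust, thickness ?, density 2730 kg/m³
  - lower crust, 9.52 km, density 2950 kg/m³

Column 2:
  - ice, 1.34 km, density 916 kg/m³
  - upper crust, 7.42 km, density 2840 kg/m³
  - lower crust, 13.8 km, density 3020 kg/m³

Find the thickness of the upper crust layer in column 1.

19 km

Take the compensation level at the base of the deeper column (depth z_c below the surface of column 1) and equate Σ ρ_i t_i down to z_c; mantle fills any gap and the z_c terms cancel.
Column 1: x×2730 + 9.52×2950 + (z_c − 9.52 − x)×3210
Column 2: 0.983×0 + 1.34×916 + 7.42×2840 + 13.8×3020 + (z_c − 0.983 − 22.56)×3210
The z_c×3210 term appears on both sides and cancels. Collect the known terms of each column as K = Σ(ρt)_known − 3210 × (depth of known layers): K_1 = 28084 − 3210×9.52 = −2475.2; K_2 = 63976.24 − 3210×(0.983 + 22.56) = −11596.79.
Balance: K_1 − x×(3210 − 2730) = K_2, so x = (K_1 − K_2)/(3210 − 2730) = 9121.59/480 = 19 km.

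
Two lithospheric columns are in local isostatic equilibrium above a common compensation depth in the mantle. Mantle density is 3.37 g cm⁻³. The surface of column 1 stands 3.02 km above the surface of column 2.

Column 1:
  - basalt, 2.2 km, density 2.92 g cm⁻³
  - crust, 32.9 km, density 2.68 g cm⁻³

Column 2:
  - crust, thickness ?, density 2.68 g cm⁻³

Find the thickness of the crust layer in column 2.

Take the compensation level at the base of the deeper column (depth z_c below the surface of column 1) and equate Σ ρ_i t_i down to z_c; mantle fills any gap and the z_c terms cancel.
Column 1: 2.2×2.92 + 32.9×2.68 + (z_c − 35.1)×3.37
Column 2: 3.02×0 + x×2.68 + (z_c − 3.02 − 0 − x)×3.37
The z_c×3.37 term appears on both sides and cancels. Collect the known terms of each column as K = Σ(ρt)_known − 3.37 × (depth of known layers): K_1 = 94.596 − 3.37×35.1 = −23.691; K_2 = 0 − 3.37×(3.02 + 0) = −10.1774.
Balance: K_1 = K_2 − x×(3.37 − 2.68), so x = (K_2 − K_1)/(3.37 − 2.68) = 13.5136/0.69 = 19.6 km.

19.6 km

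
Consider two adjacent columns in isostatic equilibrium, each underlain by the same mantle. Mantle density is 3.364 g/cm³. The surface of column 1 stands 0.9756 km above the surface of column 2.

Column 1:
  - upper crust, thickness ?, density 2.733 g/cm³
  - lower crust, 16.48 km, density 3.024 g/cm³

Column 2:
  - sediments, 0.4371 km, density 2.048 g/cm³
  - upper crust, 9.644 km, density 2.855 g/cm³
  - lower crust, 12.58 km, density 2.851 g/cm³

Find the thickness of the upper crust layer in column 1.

Take the compensation level at the base of the deeper column (depth z_c below the surface of column 1) and equate Σ ρ_i t_i down to z_c; mantle fills any gap and the z_c terms cancel.
Column 1: x×2.733 + 16.48×3.024 + (z_c − 16.48 − x)×3.364
Column 2: 0.9756×0 + 0.4371×2.048 + 9.644×2.855 + 12.58×2.851 + (z_c − 0.9756 − 22.6611)×3.364
The z_c×3.364 term appears on both sides and cancels. Collect the known terms of each column as K = Σ(ρt)_known − 3.364 × (depth of known layers): K_1 = 49.83552 − 3.364×16.48 = −5.6032; K_2 = 64.2943808 − 3.364×(0.9756 + 22.6611) = −15.219478.
Balance: K_1 − x×(3.364 − 2.733) = K_2, so x = (K_1 − K_2)/(3.364 − 2.733) = 9.61628/0.631 = 15.2 km.

15.2 km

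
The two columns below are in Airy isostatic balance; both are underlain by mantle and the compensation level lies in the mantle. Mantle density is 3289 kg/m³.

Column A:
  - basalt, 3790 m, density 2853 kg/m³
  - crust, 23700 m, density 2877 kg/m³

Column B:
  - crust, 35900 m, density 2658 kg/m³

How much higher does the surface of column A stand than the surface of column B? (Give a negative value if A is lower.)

For any compensation level in the mantle, the mantle terms cancel and isostasy reduces to e = (Σt_A − Σt_B) − (Σ(ρt)_A − Σ(ρt)_B) / ρ_m.
Σt_A = 27490 m; Σt_B = 35900 m; Σ(ρt)_A = 78997770; Σ(ρt)_B = 95422200 (in m·kg/m³).
e = (27490 − 35900) − (78997770 − 95422200) / 3289 = −3420 m.

−3420 m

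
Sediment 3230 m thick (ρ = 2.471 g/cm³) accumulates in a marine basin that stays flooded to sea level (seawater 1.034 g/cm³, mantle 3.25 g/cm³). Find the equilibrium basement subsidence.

2090 m

Submarine loading: the sediment displaces seawater, and the subsidence is in turn flooded, so s (ρ_m − ρ_w) = t (ρ_sed − ρ_w).
s = 3230 m × (2.471 − 1.034) / (3.25 − 1.034) = 2090 m.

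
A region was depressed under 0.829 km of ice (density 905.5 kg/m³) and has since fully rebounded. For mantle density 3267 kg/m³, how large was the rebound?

0.23 km

Removing the load lets mantle flow back in; uplift u satisfies ρ_ice t = ρ_m u.
u = t ρ_ice/ρ_m = 0.829 km × 905.5/3267 = 0.23 km.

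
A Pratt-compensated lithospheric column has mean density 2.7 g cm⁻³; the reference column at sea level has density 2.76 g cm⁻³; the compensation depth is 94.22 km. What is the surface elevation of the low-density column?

ρ_ref D = ρ (D + h) → h = D (ρ_ref − ρ)/ρ.
h = 94.22 km × (2.76 − 2.7)/2.7 = 2.09 km.

2.09 km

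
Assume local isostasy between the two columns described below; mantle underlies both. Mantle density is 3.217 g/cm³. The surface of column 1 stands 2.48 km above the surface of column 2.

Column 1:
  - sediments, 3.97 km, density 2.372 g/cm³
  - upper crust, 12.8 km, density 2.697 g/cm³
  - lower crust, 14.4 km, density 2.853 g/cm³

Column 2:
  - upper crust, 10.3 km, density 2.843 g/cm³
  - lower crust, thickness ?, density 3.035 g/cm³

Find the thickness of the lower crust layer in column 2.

Take the compensation level at the base of the deeper column (depth z_c below the surface of column 1) and equate Σ ρ_i t_i down to z_c; mantle fills any gap and the z_c terms cancel.
Column 1: 3.97×2.372 + 12.8×2.697 + 14.4×2.853 + (z_c − 31.17)×3.217
Column 2: 2.48×0 + 10.3×2.843 + x×3.035 + (z_c − 2.48 − 10.3 − x)×3.217
The z_c×3.217 term appears on both sides and cancels. Collect the known terms of each column as K = Σ(ρt)_known − 3.217 × (depth of known layers): K_1 = 85.02164 − 3.217×31.17 = −15.25225; K_2 = 29.2829 − 3.217×(2.48 + 10.3) = −11.83036.
Balance: K_1 = K_2 − x×(3.217 − 3.035), so x = (K_2 − K_1)/(3.217 − 3.035) = 3.42189/0.182 = 18.8 km.

18.8 km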